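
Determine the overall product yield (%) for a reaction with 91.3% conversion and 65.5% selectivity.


Overall yield = conversion (%) * selectivity (%) / 100
Conversion = 91.3%, Selectivity = 65.5%
Y = 91.3 * 65.5 / 100
= 59.8015 %

59.8015 %


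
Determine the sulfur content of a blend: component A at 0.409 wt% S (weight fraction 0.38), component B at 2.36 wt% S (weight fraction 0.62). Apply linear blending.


Linear sulfur blending: S_blend = x1*S1 + x2*S2
Contribution 1: 0.38 * 0.409 = 0.15542 wt%
Contribution 2: 0.62 * 2.36 = 1.4632 wt%
S_blend = 0.15542 + 1.4632 = 1.61862

1.61862 wt%


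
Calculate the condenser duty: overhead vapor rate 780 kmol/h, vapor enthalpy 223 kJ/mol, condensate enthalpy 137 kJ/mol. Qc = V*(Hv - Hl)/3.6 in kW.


Qc = 780 * (223 - 137) / 3.6 = 780 * 86 / 3.6 = 18630

18630 kW


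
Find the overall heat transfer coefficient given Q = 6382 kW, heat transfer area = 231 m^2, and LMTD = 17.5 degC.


From Q = U*A*LMTD, U = Q / (A * LMTD)
U = 6382 / (231 * 17.5) = 6382 / 4042.5 = 1.579

1.579 kW/(m^2*K)


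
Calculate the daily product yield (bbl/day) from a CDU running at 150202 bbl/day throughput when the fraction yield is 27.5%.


Crude throughput = 150202 bbl/day
Fraction yield = 27.5%
yield = throughput * fraction / 100
yield = 150202 * 27.5 / 100 = 41305.55

41305.55 bbl/day


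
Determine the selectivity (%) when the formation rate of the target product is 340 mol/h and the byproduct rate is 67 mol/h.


Selectivity = desired / (desired + undesired) * 100
Total products = 340 + 67 = 407 mol/h
S = 340 / 407 * 100
= 0.8354 * 100
= 83.54 %

83.54 %


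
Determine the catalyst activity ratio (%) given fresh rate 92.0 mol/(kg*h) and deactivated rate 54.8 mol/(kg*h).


Activity (%) = (rate_used / rate_fresh) * 100
rate_used = 54.8, rate_fresh = 92.0
= (54.8 / 92.0) * 100
= 0.5957 * 100 = 59.57

59.57 %


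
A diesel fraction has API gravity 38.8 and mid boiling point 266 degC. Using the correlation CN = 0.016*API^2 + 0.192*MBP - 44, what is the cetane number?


CN = 0.016 * 38.8^2 + 0.192 * 266 - 44
CN = 24.08704 + 51.072 - 44 = 31.15904

31.15904


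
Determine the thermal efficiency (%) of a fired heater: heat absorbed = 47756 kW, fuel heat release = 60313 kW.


Furnace efficiency = Q_absorbed / Q_fuel * 100
= 47756 / 60313 * 100 = 79.18

79.18 %


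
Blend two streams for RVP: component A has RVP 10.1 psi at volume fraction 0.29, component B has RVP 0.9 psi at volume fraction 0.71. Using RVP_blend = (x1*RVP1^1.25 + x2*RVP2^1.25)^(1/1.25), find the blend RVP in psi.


Chevron index: RVP_blend = (sum xi*RVPi^1.25)^(1/1.25)
RVP^1.25 terms: 0.29 * 10.1^1.25 + 0.71 * 0.9^1.25 = 5.84394
RVP_blend = 5.84394^(1/1.25) = 4.105

4.105 psi


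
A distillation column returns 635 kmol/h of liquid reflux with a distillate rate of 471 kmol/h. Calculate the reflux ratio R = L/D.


Reflux ratio definition: R = L / D (liquid returned / distillate withdrawn)
L = 635 kmol/h, D = 471 kmol/h
R = 635 / 471 = 1.348

1.348


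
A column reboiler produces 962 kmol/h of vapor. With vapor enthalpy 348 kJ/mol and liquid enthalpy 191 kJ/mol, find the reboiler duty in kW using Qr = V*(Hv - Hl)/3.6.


Qr = 962 * (348 - 191) / 3.6 = 962 * 157 / 3.6 = 41950

41950 kW


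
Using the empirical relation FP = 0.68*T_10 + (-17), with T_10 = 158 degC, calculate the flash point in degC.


FP = 0.68 * 158 + (-17) = 90.44

90.44 degC


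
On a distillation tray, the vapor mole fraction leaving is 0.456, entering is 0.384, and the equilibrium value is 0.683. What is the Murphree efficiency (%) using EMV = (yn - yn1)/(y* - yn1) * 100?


Murphree vapor efficiency: EMV = (y_n - y_(n-1)) / (y*_n - y_(n-1)) * 100
EMV = (0.456 - 0.384) / (0.683 - 0.384) * 100 = 0.072 / 0.299 * 100 = 24.08

24.08 %


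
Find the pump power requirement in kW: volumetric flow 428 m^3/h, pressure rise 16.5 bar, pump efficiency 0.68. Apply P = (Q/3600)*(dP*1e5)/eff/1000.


Q = 428 / 3600 = 0.118889 m^3/s
P = 0.118889 * (16.5 * 1e5) / 0.68 / 1000 = 288.5

288.5 kW


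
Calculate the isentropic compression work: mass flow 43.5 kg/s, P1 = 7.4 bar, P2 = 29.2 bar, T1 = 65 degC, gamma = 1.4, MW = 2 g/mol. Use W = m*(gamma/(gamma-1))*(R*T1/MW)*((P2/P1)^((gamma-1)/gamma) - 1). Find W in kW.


Isentropic work: W = m*(gamma/(gamma-1))*(R*T1/MW)*((P2/P1)^((gamma-1)/gamma) - 1)
T1 = 65 + 273.15 = 338.15 K
Pressure ratio = 29.2 / 7.4 = 3.94595
Exponent = (1.4 - 1)/1.4 = 0.285714
(P2/P1)^exp - 1 = 3.94595^0.285714 - 1 = 0.480229
W = 43.5 * 1.4 / 0.4 * 8.314 * 338.15 / 2 * 0.480229 = 102800

102800 kW


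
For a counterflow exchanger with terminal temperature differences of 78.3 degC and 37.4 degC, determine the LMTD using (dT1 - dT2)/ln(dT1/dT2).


LMTD = (dT1 - dT2) / ln(dT1/dT2)
= (78.3 - 37.4) / ln(78.3 / 37.4) = 40.9 / 0.738877 = 55.35

55.35 degC


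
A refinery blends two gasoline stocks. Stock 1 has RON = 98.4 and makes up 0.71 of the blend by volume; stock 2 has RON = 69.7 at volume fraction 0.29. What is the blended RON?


Linear blending: RON_blend = sum(vi * RONi)
Contribution 1: 0.71 * 98.4 = 69.864
Contribution 2: 0.29 * 69.7 = 20.213
RON_blend = 69.864 + 20.213 = 90.077

90.077


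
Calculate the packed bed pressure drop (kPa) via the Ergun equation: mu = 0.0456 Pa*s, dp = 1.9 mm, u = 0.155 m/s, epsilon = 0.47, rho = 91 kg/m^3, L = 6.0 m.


dp = 1.9 mm = 0.0019 m
Viscous term = 150*0.0456*0.155*(1-0.47)^2 / (0.0019^2*0.47^3) = 794582
Inertial term = 1.75*91*0.155^2*(1-0.47) / (0.0019*0.47^3) = 10279.5
dP/L = 794582 + 10279.5 = 804862 Pa/m
dP = 804862 * 6.0 / 1000 = 4829 kPa

4829 kPa


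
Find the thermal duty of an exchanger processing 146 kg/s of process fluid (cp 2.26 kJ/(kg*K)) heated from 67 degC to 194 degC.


Q = m_dot * cp * delta_T
delta_T = 194 - 67 = 127 K
Q = 146 * 2.26 * 127
= 329.96 * 127
= 41904.92 kW

41904.92 kW


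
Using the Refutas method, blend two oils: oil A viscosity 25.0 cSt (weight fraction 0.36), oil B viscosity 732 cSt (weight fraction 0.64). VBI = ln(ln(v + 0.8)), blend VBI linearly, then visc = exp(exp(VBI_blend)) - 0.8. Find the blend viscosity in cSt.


Refutas method: VBN_i = 14.534*ln(ln(visc_i + 0.8)) + 10.975, blended linearly by mass fraction; since VBN is linear in VBI_i = ln(ln(visc_i + 0.8)) and the fractions sum to 1, blend VBI directly: visc = exp(exp(VBI_blend)) - 0.8
VBI_1 = ln(ln(25.0 + 0.8)) = 1.17877
VBI_2 = ln(ln(732 + 0.8)) = 1.8866
VBI_blend = 0.36 * 1.17877 + 0.64 * 1.8866 = 1.63178
visc_blend = exp(exp(1.63178)) - 0.8 = 165.4

165.4 cSt


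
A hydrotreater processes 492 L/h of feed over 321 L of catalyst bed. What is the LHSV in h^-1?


LHSV = volumetric feed rate / catalyst volume
= 492 L/h / 321 L
= 1.533 h^-1

1.533 h^-1


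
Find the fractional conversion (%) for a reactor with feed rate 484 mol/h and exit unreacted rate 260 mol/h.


X = (F_in - F_out) / F_in * 100
Moles reacted = 484 - 260 = 224
X = 224 / 484 * 100
= 0.4628 * 100
= 46.28 %

46.28 %


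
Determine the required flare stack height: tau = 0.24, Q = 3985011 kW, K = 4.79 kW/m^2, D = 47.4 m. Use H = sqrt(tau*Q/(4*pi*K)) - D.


tau*Q/(4*pi*K) = 0.24 * 3985011 / (4 * pi * 4.79) = 15889
sqrt(15889) = 126.052
H = 126.052 - 47.4 = 78.65

78.65 m


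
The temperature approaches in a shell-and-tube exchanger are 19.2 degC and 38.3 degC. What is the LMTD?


LMTD = (dT1 - dT2) / ln(dT1/dT2)
= (19.2 - 38.3) / ln(19.2 / 38.3) = -19.1 / -0.69054 = 27.66

27.66 degC


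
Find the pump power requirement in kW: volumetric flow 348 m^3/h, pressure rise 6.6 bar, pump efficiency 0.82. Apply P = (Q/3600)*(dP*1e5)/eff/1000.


Q = 348 / 3600 = 0.0966667 m^3/s
P = 0.0966667 * (6.6 * 1e5) / 0.82 / 1000 = 77.80

77.80 kW


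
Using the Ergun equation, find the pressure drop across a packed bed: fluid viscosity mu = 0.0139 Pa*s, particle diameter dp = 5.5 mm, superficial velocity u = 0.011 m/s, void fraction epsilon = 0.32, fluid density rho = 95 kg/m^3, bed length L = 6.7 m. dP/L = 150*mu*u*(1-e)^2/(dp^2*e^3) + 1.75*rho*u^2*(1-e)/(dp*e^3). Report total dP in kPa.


dp = 5.5 mm = 0.0055 m
Viscous term = 150*0.0139*0.011*(1-0.32)^2 / (0.0055^2*0.32^3) = 10699
Inertial term = 1.75*95*0.011^2*(1-0.32) / (0.0055*0.32^3) = 75.9003
dP/L = 10699 + 75.9003 = 10774.9 Pa/m
dP = 10774.9 * 6.7 / 1000 = 72.19 kPa

72.19 kPa


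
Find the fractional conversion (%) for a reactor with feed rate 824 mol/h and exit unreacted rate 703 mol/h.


X = (F_in - F_out) / F_in * 100
Moles reacted = 824 - 703 = 121
X = 121 / 824 * 100
= 0.1468 * 100
= 14.68 %

14.68 %


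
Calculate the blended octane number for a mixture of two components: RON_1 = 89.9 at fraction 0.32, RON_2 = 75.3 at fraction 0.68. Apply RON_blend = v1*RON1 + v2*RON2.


Linear blending: RON_blend = sum(vi * RONi)
Contribution 1: 0.32 * 89.9 = 28.768
Contribution 2: 0.68 * 75.3 = 51.204
RON_blend = 28.768 + 51.204 = 79.972

79.972


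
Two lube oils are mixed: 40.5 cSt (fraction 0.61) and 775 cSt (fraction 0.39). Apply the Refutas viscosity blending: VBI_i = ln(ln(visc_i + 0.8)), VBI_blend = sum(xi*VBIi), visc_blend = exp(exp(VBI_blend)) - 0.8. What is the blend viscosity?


Refutas method: VBN_i = 14.534*ln(ln(visc_i + 0.8)) + 10.975, blended linearly by mass fraction; since VBN is linear in VBI_i = ln(ln(visc_i + 0.8)) and the fractions sum to 1, blend VBI directly: visc = exp(exp(VBI_blend)) - 0.8
VBI_1 = ln(ln(40.5 + 0.8)) = 1.31396
VBI_2 = ln(ln(775 + 0.8)) = 1.8952
VBI_blend = 0.61 * 1.31396 + 0.39 * 1.8952 = 1.54064
visc_blend = exp(exp(1.54064)) - 0.8 = 105.6

105.6 cSt


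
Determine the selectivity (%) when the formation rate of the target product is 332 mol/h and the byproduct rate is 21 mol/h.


Selectivity = desired / (desired + undesired) * 100
Total products = 332 + 21 = 353 mol/h
S = 332 / 353 * 100
= 0.9405 * 100
= 94.05 %

94.05 %


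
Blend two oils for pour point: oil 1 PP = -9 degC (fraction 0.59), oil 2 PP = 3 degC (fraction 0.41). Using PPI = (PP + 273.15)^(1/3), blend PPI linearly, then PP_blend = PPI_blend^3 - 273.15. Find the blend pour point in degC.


PPI_1 = (-9 + 273.15)^(1/3) = 6.416283
PPI_2 = (3 + 273.15)^(1/3) = 6.512009
PPI_blend = 0.59 * 6.416283 + 0.41 * 6.512009 = 6.455531
PP_blend = 6.455531^3 - 273.15 = 269.027 - 273.15 = -4.12

-4.12 degC


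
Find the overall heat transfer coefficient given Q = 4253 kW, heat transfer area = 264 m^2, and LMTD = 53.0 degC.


From Q = U*A*LMTD, U = Q / (A * LMTD)
U = 4253 / (264 * 53.0) = 4253 / 13992 = 0.3040

0.3040 kW/(m^2*K)


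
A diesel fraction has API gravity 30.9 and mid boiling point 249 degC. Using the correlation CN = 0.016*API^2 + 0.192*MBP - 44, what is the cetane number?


CN = 0.016 * 30.9^2 + 0.192 * 249 - 44
CN = 15.27696 + 47.808 - 44 = 19.08496

19.08496


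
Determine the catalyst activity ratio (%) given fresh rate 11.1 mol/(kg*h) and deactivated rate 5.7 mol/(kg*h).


Activity (%) = (rate_used / rate_fresh) * 100
rate_used = 5.7, rate_fresh = 11.1
= (5.7 / 11.1) * 100
= 0.5135 * 100 = 51.35

51.35 %


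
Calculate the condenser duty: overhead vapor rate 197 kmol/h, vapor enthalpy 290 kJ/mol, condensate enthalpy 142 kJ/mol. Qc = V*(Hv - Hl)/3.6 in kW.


Qc = 197 * (290 - 142) / 3.6 = 197 * 148 / 3.6 = 8099

8099 kW


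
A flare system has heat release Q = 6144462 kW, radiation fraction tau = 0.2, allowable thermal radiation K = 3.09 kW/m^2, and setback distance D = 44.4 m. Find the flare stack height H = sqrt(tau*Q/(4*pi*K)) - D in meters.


tau*Q/(4*pi*K) = 0.2 * 6144462 / (4 * pi * 3.09) = 31647.9
sqrt(31647.9) = 177.899
H = 177.899 - 44.4 = 133.5

133.5 m


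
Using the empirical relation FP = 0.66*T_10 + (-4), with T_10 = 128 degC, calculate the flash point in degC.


FP = 0.66 * 128 + (-4) = 80.48

80.48 degC


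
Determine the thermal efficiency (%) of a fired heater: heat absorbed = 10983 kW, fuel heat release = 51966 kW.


Furnace efficiency = Q_absorbed / Q_fuel * 100
= 10983 / 51966 * 100 = 21.13

21.13 %


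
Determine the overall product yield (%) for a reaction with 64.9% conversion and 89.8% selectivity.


Overall yield = conversion (%) * selectivity (%) / 100
Conversion = 64.9%, Selectivity = 89.8%
Y = 64.9 * 89.8 / 100
= 58.2802 %

58.2802 %


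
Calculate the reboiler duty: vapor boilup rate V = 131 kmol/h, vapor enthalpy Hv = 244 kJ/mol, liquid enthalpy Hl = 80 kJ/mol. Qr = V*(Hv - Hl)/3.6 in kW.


Qr = 131 * (244 - 80) / 3.6 = 131 * 164 / 3.6 = 5968

5968 kW


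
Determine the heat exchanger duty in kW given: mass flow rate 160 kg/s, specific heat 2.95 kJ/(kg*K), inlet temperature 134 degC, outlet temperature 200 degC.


Q = m_dot * cp * delta_T
delta_T = 200 - 134 = 66 K
Q = 160 * 2.95 * 66
= 472 * 66
= 31152 kW

31152 kW


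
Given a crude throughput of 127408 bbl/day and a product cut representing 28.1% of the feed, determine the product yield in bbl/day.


Crude throughput = 127408 bbl/day
Fraction yield = 28.1%
yield = throughput * fraction / 100
yield = 127408 * 28.1 / 100 = 35801.648

35801.648 bbl/day


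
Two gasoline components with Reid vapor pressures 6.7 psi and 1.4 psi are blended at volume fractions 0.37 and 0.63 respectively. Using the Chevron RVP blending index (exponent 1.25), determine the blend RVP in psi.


Chevron index: RVP_blend = (sum xi*RVPi^1.25)^(1/1.25)
RVP^1.25 terms: 0.37 * 6.7^1.25 + 0.63 * 1.4^1.25 = 4.94777
RVP_blend = 4.94777^(1/1.25) = 3.594

3.594 psi


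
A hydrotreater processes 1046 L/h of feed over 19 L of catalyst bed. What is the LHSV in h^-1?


LHSV = volumetric feed rate / catalyst volume
= 1046 L/h / 19 L
= 55.05 h^-1

55.05 h^-1


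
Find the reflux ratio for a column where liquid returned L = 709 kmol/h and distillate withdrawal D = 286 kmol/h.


Reflux ratio definition: R = L / D (liquid returned / distillate withdrawn)
L = 709 kmol/h, D = 286 kmol/h
R = 709 / 286 = 2.479

2.479


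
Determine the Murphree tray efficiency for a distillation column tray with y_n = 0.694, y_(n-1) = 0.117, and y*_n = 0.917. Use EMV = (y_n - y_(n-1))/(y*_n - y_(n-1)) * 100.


Murphree vapor efficiency: EMV = (y_n - y_(n-1)) / (y*_n - y_(n-1)) * 100
EMV = (0.694 - 0.117) / (0.917 - 0.117) * 100 = 0.577 / 0.8 * 100 = 72.12

72.12 %


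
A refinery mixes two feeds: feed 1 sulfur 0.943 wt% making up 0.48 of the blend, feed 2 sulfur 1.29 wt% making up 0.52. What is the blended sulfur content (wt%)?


Linear sulfur blending: S_blend = x1*S1 + x2*S2
Contribution 1: 0.48 * 0.943 = 0.45264 wt%
Contribution 2: 0.52 * 1.29 = 0.6708 wt%
S_blend = 0.45264 + 0.6708 = 1.12344

1.12344 wt%


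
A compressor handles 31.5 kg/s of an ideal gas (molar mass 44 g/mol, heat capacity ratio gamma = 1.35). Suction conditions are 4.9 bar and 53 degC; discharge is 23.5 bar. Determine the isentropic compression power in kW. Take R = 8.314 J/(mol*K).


Isentropic work: W = m*(gamma/(gamma-1))*(R*T1/MW)*((P2/P1)^((gamma-1)/gamma) - 1)
T1 = 53 + 273.15 = 326.15 K
Pressure ratio = 23.5 / 4.9 = 4.79592
Exponent = (1.35 - 1)/1.35 = 0.259259
(P2/P1)^exp - 1 = 4.79592^0.259259 - 1 = 0.501489
W = 31.5 * 1.35 / 0.35 * 8.314 * 326.15 / 44 * 0.501489 = 3755

3755 kW


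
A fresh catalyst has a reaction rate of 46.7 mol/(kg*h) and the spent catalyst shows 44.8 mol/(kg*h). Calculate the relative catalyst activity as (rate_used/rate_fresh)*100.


Activity (%) = (rate_used / rate_fresh) * 100
rate_used = 44.8, rate_fresh = 46.7
= (44.8 / 46.7) * 100
= 0.9593 * 100 = 95.93

95.93 %


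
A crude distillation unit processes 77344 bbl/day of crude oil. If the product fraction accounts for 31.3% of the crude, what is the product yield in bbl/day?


Crude throughput = 77344 bbl/day
Fraction yield = 31.3%
yield = throughput * fraction / 100
yield = 77344 * 31.3 / 100 = 24208.672

24208.672 bbl/day


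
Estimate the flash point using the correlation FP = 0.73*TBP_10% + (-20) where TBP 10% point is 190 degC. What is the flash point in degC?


FP = 0.73 * 190 + (-20) = 118.7

118.7 degC


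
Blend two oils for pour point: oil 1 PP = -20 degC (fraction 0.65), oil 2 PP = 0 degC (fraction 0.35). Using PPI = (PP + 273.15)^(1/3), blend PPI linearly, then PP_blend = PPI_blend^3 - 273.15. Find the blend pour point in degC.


PPI_1 = (-20 + 273.15)^(1/3) = 6.325953
PPI_2 = (0 + 273.15)^(1/3) = 6.488342
PPI_blend = 0.65 * 6.325953 + 0.35 * 6.488342 = 6.382789
PP_blend = 6.382789^3 - 273.15 = 260.0348 - 273.15 = -13.12

-13.12 degC


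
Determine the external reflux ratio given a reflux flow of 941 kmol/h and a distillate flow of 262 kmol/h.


Reflux ratio definition: R = L / D (liquid returned / distillate withdrawn)
L = 941 kmol/h, D = 262 kmol/h
R = 941 / 262 = 3.592

3.592


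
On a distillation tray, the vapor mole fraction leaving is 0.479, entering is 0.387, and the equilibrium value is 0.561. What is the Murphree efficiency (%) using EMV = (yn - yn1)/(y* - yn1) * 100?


Murphree vapor efficiency: EMV = (y_n - y_(n-1)) / (y*_n - y_(n-1)) * 100
EMV = (0.479 - 0.387) / (0.561 - 0.387) * 100 = 0.092 / 0.174 * 100 = 52.87

52.87 %


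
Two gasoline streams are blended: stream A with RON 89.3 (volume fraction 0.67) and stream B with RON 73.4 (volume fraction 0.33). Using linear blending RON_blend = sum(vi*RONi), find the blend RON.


Linear blending: RON_blend = sum(vi * RONi)
Contribution 1: 0.67 * 89.3 = 59.831
Contribution 2: 0.33 * 73.4 = 24.222
RON_blend = 59.831 + 24.222 = 84.053

84.053


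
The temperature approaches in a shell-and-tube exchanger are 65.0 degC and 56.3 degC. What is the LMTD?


LMTD = (dT1 - dT2) / ln(dT1/dT2)
= (65.0 - 56.3) / ln(65.0 / 56.3) = 8.7 / 0.143693 = 60.55

60.55 degC


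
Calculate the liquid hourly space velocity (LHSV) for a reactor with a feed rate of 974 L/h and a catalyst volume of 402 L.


LHSV = volumetric feed rate / catalyst volume
= 974 L/h / 402 L
= 2.423 h^-1

2.423 h^-1


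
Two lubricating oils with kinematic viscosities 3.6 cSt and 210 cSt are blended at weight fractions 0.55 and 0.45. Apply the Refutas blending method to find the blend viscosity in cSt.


Refutas method: VBN_i = 14.534*ln(ln(visc_i + 0.8)) + 10.975, blended linearly by mass fraction; since VBN is linear in VBI_i = ln(ln(visc_i + 0.8)) and the fractions sum to 1, blend VBI directly: visc = exp(exp(VBI_blend)) - 0.8
VBI_1 = ln(ln(3.6 + 0.8)) = 0.393126
VBI_2 = ln(ln(210 + 0.8)) = 1.67727
VBI_blend = 0.55 * 0.393126 + 0.45 * 1.67727 = 0.970991
visc_blend = exp(exp(0.970991)) - 0.8 = 13.22

13.22 cSt


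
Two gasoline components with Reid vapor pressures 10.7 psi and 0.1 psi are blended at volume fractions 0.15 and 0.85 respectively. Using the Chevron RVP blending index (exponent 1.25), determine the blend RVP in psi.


Chevron index: RVP_blend = (sum xi*RVPi^1.25)^(1/1.25)
RVP^1.25 terms: 0.15 * 10.7^1.25 + 0.85 * 0.1^1.25 = 2.95062
RVP_blend = 2.95062^(1/1.25) = 2.376

2.376 psi


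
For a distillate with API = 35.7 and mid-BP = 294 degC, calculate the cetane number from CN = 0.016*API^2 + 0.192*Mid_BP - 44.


CN = 0.016 * 35.7^2 + 0.192 * 294 - 44
CN = 20.39184 + 56.448 - 44 = 32.83984

32.83984


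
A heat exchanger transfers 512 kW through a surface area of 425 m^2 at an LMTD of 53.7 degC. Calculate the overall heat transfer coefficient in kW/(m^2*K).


From Q = U*A*LMTD, U = Q / (A * LMTD)
U = 512 / (425 * 53.7) = 512 / 22822.5 = 0.02243

0.02243 kW/(m^2*K)


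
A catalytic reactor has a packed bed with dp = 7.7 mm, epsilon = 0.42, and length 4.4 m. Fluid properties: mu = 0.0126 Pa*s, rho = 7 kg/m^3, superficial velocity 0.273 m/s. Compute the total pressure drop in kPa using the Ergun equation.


dp = 7.7 mm = 0.0077 m
Viscous term = 150*0.0126*0.273*(1-0.42)^2 / (0.0077^2*0.42^3) = 39514
Inertial term = 1.75*7*0.273^2*(1-0.42) / (0.0077*0.42^3) = 928.22
dP/L = 39514 + 928.22 = 40442.2 Pa/m
dP = 40442.2 * 4.4 / 1000 = 177.9 kPa

177.9 kPa


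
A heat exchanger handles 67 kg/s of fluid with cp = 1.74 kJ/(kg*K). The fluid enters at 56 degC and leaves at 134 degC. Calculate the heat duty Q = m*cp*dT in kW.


Q = m_dot * cp * delta_T
delta_T = 134 - 56 = 78 K
Q = 67 * 1.74 * 78
= 116.58 * 78
= 9093.24 kW

9093.24 kW


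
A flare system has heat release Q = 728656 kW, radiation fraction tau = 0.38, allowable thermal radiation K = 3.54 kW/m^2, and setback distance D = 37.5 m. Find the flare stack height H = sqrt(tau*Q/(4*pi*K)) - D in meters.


tau*Q/(4*pi*K) = 0.38 * 728656 / (4 * pi * 3.54) = 6224.34
sqrt(6224.34) = 78.8945
H = 78.8945 - 37.5 = 41.39

41.39 m


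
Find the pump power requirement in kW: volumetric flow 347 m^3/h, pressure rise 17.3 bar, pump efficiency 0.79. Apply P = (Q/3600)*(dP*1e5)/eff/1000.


Q = 347 / 3600 = 0.0963889 m^3/s
P = 0.0963889 * (17.3 * 1e5) / 0.79 / 1000 = 211.1

211.1 kW


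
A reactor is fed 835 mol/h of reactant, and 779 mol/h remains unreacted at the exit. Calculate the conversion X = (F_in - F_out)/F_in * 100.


X = (F_in - F_out) / F_in * 100
Moles reacted = 835 - 779 = 56
X = 56 / 835 * 100
= 0.06707 * 100
= 6.707 %

6.707 %


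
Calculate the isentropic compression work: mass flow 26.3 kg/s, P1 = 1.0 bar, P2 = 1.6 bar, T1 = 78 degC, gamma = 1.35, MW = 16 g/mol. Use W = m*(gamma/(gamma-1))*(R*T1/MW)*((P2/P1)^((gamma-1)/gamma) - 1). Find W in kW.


Isentropic work: W = m*(gamma/(gamma-1))*(R*T1/MW)*((P2/P1)^((gamma-1)/gamma) - 1)
T1 = 78 + 273.15 = 351.15 K
Pressure ratio = 1.6 / 1.0 = 1.6
Exponent = (1.35 - 1)/1.35 = 0.259259
(P2/P1)^exp - 1 = 1.6^0.259259 - 1 = 0.129588
W = 26.3 * 1.35 / 0.35 * 8.314 * 351.15 / 16 * 0.129588 = 2399

2399 kW


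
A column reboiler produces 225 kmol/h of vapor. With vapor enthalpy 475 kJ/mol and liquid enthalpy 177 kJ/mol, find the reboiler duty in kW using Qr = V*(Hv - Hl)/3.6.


Qr = 225 * (475 - 177) / 3.6 = 225 * 298 / 3.6 = 18620

18620 kW


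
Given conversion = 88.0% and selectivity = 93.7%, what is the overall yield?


Overall yield = conversion (%) * selectivity (%) / 100
Conversion = 88.0%, Selectivity = 93.7%
Y = 88.0 * 93.7 / 100
= 82.456 %

82.456 %


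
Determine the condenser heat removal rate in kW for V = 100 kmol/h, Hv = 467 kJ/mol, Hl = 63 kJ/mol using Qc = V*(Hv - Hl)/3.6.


Qc = 100 * (467 - 63) / 3.6 = 100 * 404 / 3.6 = 11220

11220 kW


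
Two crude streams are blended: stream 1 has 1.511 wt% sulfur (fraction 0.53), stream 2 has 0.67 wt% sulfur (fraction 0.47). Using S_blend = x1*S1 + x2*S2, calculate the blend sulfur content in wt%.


Linear sulfur blending: S_blend = x1*S1 + x2*S2
Contribution 1: 0.53 * 1.511 = 0.80083 wt%
Contribution 2: 0.47 * 0.67 = 0.3149 wt%
S_blend = 0.80083 + 0.3149 = 1.11573

1.11573 wt%


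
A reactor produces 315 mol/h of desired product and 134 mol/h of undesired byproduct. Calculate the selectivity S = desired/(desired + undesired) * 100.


Selectivity = desired / (desired + undesired) * 100
Total products = 315 + 134 = 449 mol/h
S = 315 / 449 * 100
= 0.7016 * 100
= 70.16 %

70.16 %


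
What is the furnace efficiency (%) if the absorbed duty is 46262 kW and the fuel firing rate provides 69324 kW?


Furnace efficiency = Q_absorbed / Q_fuel * 100
= 46262 / 69324 * 100 = 66.73

66.73 %


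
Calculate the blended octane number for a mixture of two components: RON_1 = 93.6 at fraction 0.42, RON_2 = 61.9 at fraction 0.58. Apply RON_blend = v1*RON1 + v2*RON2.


Linear blending: RON_blend = sum(vi * RONi)
Contribution 1: 0.42 * 93.6 = 39.312
Contribution 2: 0.58 * 61.9 = 35.902
RON_blend = 39.312 + 35.902 = 75.214

75.214


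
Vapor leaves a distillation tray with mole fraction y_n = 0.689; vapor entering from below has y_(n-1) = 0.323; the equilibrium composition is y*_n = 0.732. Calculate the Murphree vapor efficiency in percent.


Murphree vapor efficiency: EMV = (y_n - y_(n-1)) / (y*_n - y_(n-1)) * 100
EMV = (0.689 - 0.323) / (0.732 - 0.323) * 100 = 0.366 / 0.409 * 100 = 89.49

89.49 %


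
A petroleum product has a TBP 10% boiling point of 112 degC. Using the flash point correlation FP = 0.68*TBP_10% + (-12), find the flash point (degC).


FP = 0.68 * 112 + (-12) = 64.16

64.16 degC


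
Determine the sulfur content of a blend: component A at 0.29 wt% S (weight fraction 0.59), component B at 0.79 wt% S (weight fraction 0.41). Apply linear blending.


Linear sulfur blending: S_blend = x1*S1 + x2*S2
Contribution 1: 0.59 * 0.29 = 0.1711 wt%
Contribution 2: 0.41 * 0.79 = 0.3239 wt%
S_blend = 0.1711 + 0.3239 = 0.495

0.495 wt%


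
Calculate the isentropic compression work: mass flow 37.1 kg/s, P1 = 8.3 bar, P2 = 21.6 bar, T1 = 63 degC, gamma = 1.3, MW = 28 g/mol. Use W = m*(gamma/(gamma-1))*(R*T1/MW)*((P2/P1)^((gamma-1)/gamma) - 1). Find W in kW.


Isentropic work: W = m*(gamma/(gamma-1))*(R*T1/MW)*((P2/P1)^((gamma-1)/gamma) - 1)
T1 = 63 + 273.15 = 336.15 K
Pressure ratio = 21.6 / 8.3 = 2.60241
Exponent = (1.3 - 1)/1.3 = 0.230769
(P2/P1)^exp - 1 = 2.60241^0.230769 - 1 = 0.24697
W = 37.1 * 1.3 / 0.3 * 8.314 * 336.15 / 28 * 0.24697 = 3963

3963 kW


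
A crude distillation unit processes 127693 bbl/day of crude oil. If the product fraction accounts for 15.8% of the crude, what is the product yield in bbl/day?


Crude throughput = 127693 bbl/day
Fraction yield = 15.8%
yield = throughput * fraction / 100
yield = 127693 * 15.8 / 100 = 20175.494

20175.494 bbl/day


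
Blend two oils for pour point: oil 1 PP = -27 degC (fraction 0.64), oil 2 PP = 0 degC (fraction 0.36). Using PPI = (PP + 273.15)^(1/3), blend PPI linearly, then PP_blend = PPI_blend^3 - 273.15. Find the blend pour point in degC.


PPI_1 = (-27 + 273.15)^(1/3) = 6.2671
PPI_2 = (0 + 273.15)^(1/3) = 6.488342
PPI_blend = 0.64 * 6.2671 + 0.36 * 6.488342 = 6.346747
PP_blend = 6.346747^3 - 273.15 = 255.6546 - 273.15 = -17.5

-17.5 degC


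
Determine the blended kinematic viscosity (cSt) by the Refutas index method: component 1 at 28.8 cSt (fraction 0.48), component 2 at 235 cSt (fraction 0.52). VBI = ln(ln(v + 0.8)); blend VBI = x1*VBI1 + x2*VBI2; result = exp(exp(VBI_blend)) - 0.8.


Refutas method: VBN_i = 14.534*ln(ln(visc_i + 0.8)) + 10.975, blended linearly by mass fraction; since VBN is linear in VBI_i = ln(ln(visc_i + 0.8)) and the fractions sum to 1, blend VBI directly: visc = exp(exp(VBI_blend)) - 0.8
VBI_1 = ln(ln(28.8 + 0.8)) = 1.22017
VBI_2 = ln(ln(235 + 0.8)) = 1.698
VBI_blend = 0.48 * 1.22017 + 0.52 * 1.698 = 1.46864
visc_blend = exp(exp(1.46864)) - 0.8 = 76.16

76.16 cSt


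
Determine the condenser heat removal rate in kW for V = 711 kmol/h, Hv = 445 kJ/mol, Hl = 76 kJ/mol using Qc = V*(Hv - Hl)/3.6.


Qc = 711 * (445 - 76) / 3.6 = 711 * 369 / 3.6 = 72880

72880 kW


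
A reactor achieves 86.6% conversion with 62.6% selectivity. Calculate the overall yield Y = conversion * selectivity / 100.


Overall yield = conversion (%) * selectivity (%) / 100
Conversion = 86.6%, Selectivity = 62.6%
Y = 86.6 * 62.6 / 100
= 54.2116 %

54.2116 %


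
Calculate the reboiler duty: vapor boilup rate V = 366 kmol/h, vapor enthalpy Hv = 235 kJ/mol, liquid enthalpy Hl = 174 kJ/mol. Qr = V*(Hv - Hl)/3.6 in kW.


Qr = 366 * (235 - 174) / 3.6 = 366 * 61 / 3.6 = 6202

6202 kW


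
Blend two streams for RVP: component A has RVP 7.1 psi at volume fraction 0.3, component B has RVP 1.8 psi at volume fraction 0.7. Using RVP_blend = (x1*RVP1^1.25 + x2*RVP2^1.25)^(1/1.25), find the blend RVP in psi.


Chevron index: RVP_blend = (sum xi*RVPi^1.25)^(1/1.25)
RVP^1.25 terms: 0.3 * 7.1^1.25 + 0.7 * 1.8^1.25 = 4.93636
RVP_blend = 4.93636^(1/1.25) = 3.587

3.587 psi


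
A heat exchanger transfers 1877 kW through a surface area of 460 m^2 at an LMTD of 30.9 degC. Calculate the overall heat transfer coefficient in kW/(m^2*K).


From Q = U*A*LMTD, U = Q / (A * LMTD)
U = 1877 / (460 * 30.9) = 1877 / 14214 = 0.1321

0.1321 kW/(m^2*K)


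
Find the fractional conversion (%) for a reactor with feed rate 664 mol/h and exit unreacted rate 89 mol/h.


X = (F_in - F_out) / F_in * 100
Moles reacted = 664 - 89 = 575
X = 575 / 664 * 100
= 0.8660 * 100
= 86.60 %

86.60 %


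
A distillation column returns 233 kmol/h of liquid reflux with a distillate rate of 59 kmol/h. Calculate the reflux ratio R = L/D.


Reflux ratio definition: R = L / D (liquid returned / distillate withdrawn)
L = 233 kmol/h, D = 59 kmol/h
R = 233 / 59 = 3.949

3.949


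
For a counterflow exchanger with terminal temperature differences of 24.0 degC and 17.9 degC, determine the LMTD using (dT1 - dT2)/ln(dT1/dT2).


LMTD = (dT1 - dT2) / ln(dT1/dT2)
= (24.0 - 17.9) / ln(24.0 / 17.9) = 6.1 / 0.293253 = 20.80

20.80 degC


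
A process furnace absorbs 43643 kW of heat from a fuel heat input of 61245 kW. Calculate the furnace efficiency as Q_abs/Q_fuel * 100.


Furnace efficiency = Q_absorbed / Q_fuel * 100
= 43643 / 61245 * 100 = 71.26

71.26 %


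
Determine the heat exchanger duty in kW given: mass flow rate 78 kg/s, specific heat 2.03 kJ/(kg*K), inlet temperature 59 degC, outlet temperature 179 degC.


Q = m_dot * cp * delta_T
delta_T = 179 - 59 = 120 K
Q = 78 * 2.03 * 120
= 158.34 * 120
= 19000.8 kW

19000.8 kW


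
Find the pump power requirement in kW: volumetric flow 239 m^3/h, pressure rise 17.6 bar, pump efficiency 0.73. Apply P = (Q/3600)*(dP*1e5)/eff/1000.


Q = 239 / 3600 = 0.0663889 m^3/s
P = 0.0663889 * (17.6 * 1e5) / 0.73 / 1000 = 160.1

160.1 kW


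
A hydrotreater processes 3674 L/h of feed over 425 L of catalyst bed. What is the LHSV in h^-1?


LHSV = volumetric feed rate / catalyst volume
= 3674 L/h / 425 L
= 8.645 h^-1

8.645 h^-1


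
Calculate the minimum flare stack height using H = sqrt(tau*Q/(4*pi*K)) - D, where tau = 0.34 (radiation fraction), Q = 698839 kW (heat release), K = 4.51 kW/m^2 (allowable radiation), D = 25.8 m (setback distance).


tau*Q/(4*pi*K) = 0.34 * 698839 / (4 * pi * 4.51) = 4192.47
sqrt(4192.47) = 64.7493
H = 64.7493 - 25.8 = 38.95

38.95 m


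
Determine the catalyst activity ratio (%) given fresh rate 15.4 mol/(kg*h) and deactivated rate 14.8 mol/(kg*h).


Activity (%) = (rate_used / rate_fresh) * 100
rate_used = 14.8, rate_fresh = 15.4
= (14.8 / 15.4) * 100
= 0.9610 * 100 = 96.10

96.10 %


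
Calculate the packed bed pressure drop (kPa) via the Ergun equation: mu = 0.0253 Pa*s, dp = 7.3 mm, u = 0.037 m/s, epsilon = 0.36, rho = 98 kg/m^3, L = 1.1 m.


dp = 7.3 mm = 0.0073 m
Viscous term = 150*0.0253*0.037*(1-0.36)^2 / (0.0073^2*0.36^3) = 23132.4
Inertial term = 1.75*98*0.037^2*(1-0.36) / (0.0073*0.36^3) = 441.181
dP/L = 23132.4 + 441.181 = 23573.6 Pa/m
dP = 23573.6 * 1.1 / 1000 = 25.93 kPa

25.93 kPa


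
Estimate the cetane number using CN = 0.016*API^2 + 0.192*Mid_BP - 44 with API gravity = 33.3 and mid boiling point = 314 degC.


CN = 0.016 * 33.3^2 + 0.192 * 314 - 44
CN = 17.74224 + 60.288 - 44 = 34.03024

34.03024


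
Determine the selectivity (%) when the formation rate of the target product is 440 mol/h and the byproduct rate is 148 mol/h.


Selectivity = desired / (desired + undesired) * 100
Total products = 440 + 148 = 588 mol/h
S = 440 / 588 * 100
= 0.7483 * 100
= 74.83 %

74.83 %


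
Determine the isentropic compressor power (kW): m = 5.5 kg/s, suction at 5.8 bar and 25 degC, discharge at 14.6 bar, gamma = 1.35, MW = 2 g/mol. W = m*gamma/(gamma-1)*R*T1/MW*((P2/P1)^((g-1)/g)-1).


Isentropic work: W = m*(gamma/(gamma-1))*(R*T1/MW)*((P2/P1)^((gamma-1)/gamma) - 1)
T1 = 25 + 273.15 = 298.15 K
Pressure ratio = 14.6 / 5.8 = 2.51724
Exponent = (1.35 - 1)/1.35 = 0.259259
(P2/P1)^exp - 1 = 2.51724^0.259259 - 1 = 0.270408
W = 5.5 * 1.35 / 0.35 * 8.314 * 298.15 / 2 * 0.270408 = 7110

7110 kW


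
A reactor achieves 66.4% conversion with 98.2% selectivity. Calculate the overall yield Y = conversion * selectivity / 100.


Overall yield = conversion (%) * selectivity (%) / 100
Conversion = 66.4%, Selectivity = 98.2%
Y = 66.4 * 98.2 / 100
= 65.2048 %

65.2048 %


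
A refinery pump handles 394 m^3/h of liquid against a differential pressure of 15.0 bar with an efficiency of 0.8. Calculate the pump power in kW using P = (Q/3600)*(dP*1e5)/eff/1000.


Q = 394 / 3600 = 0.109444 m^3/s
P = 0.109444 * (15.0 * 1e5) / 0.8 / 1000 = 205.2

205.2 kW


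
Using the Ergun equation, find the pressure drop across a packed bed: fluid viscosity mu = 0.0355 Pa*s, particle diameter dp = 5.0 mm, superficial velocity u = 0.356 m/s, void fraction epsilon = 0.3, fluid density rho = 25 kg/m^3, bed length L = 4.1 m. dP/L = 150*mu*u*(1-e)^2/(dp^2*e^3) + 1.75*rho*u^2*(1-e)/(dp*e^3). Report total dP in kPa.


dp = 5.0 mm = 0.005 m
Viscous term = 150*0.0355*0.356*(1-0.3)^2 / (0.005^2*0.3^3) = 1376140
Inertial term = 1.75*25*0.356^2*(1-0.3) / (0.005*0.3^3) = 28750.3
dP/L = 1376140 + 28750.3 = 1404890 Pa/m
dP = 1404890 * 4.1 / 1000 = 5760 kPa

5760 kPa


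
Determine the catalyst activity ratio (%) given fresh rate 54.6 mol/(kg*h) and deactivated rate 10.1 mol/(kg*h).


Activity (%) = (rate_used / rate_fresh) * 100
rate_used = 10.1, rate_fresh = 54.6
= (10.1 / 54.6) * 100
= 0.1850 * 100 = 18.50

18.50 %


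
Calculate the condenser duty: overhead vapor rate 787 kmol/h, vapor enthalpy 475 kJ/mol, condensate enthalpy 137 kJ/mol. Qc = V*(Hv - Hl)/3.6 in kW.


Qc = 787 * (475 - 137) / 3.6 = 787 * 338 / 3.6 = 73890

73890 kW


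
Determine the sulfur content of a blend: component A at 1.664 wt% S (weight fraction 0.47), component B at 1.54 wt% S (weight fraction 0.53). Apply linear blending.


Linear sulfur blending: S_blend = x1*S1 + x2*S2
Contribution 1: 0.47 * 1.664 = 0.78208 wt%
Contribution 2: 0.53 * 1.54 = 0.8162 wt%
S_blend = 0.78208 + 0.8162 = 1.59828

1.59828 wt%


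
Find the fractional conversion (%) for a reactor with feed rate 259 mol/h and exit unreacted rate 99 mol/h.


X = (F_in - F_out) / F_in * 100
Moles reacted = 259 - 99 = 160
X = 160 / 259 * 100
= 0.6178 * 100
= 61.78 %

61.78 %


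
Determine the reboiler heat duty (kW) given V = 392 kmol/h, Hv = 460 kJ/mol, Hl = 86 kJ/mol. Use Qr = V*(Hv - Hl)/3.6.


Qr = 392 * (460 - 86) / 3.6 = 392 * 374 / 3.6 = 40720

40720 kW


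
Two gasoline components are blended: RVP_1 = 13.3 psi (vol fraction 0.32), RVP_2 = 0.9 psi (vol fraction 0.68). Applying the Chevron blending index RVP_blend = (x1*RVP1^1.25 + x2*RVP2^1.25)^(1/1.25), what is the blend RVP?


Chevron index: RVP_blend = (sum xi*RVPi^1.25)^(1/1.25)
RVP^1.25 terms: 0.32 * 13.3^1.25 + 0.68 * 0.9^1.25 = 8.72373
RVP_blend = 8.72373^(1/1.25) = 5.657

5.657 psi


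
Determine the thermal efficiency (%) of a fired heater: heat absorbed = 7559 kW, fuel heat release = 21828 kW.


Furnace efficiency = Q_absorbed / Q_fuel * 100
= 7559 / 21828 * 100 = 34.63

34.63 %


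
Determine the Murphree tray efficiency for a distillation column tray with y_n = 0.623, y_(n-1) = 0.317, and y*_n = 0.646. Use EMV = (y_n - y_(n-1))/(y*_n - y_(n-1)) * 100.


Murphree vapor efficiency: EMV = (y_n - y_(n-1)) / (y*_n - y_(n-1)) * 100
EMV = (0.623 - 0.317) / (0.646 - 0.317) * 100 = 0.306 / 0.329 * 100 = 93.01

93.01 %


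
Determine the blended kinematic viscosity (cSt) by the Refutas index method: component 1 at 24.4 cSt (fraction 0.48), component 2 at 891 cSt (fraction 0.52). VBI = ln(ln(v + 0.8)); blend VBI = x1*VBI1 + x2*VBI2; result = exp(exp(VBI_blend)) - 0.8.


Refutas method: VBN_i = 14.534*ln(ln(visc_i + 0.8)) + 10.975, blended linearly by mass fraction; since VBN is linear in VBI_i = ln(ln(visc_i + 0.8)) and the fractions sum to 1, blend VBI directly: visc = exp(exp(VBI_blend)) - 0.8
VBI_1 = ln(ln(24.4 + 0.8)) = 1.1715
VBI_2 = ln(ln(891 + 0.8)) = 1.91593
VBI_blend = 0.48 * 1.1715 + 0.52 * 1.91593 = 1.5586
visc_blend = exp(exp(1.5586)) - 0.8 = 115.0

115.0 cSt


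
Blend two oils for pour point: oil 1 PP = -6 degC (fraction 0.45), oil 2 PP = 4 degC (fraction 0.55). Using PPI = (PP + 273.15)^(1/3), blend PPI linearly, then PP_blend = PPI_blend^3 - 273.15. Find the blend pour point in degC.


PPI_1 = (-6 + 273.15)^(1/3) = 6.440482
PPI_2 = (4 + 273.15)^(1/3) = 6.51986
PPI_blend = 0.45 * 6.440482 + 0.55 * 6.51986 = 6.48414
PP_blend = 6.48414^3 - 273.15 = 272.6196 - 273.15 = -0.53

-0.53 degC


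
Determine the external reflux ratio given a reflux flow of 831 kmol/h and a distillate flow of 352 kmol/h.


Reflux ratio definition: R = L / D (liquid returned / distillate withdrawn)
L = 831 kmol/h, D = 352 kmol/h
R = 831 / 352 = 2.361

2.361


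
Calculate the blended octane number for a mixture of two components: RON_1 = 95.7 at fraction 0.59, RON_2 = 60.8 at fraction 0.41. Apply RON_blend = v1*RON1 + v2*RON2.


Linear blending: RON_blend = sum(vi * RONi)
Contribution 1: 0.59 * 95.7 = 56.463
Contribution 2: 0.41 * 60.8 = 24.928
RON_blend = 56.463 + 24.928 = 81.391

81.391


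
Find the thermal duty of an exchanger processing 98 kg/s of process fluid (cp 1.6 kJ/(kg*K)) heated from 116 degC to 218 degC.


Q = m_dot * cp * delta_T
delta_T = 218 - 116 = 102 K
Q = 98 * 1.6 * 102
= 156.8 * 102
= 15993.6 kW

15993.6 kW


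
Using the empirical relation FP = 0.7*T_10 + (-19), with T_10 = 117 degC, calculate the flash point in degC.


FP = 0.7 * 117 + (-19) = 62.9

62.9 degC


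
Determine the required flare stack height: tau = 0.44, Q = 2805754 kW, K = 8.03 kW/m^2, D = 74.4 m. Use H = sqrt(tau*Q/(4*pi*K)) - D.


tau*Q/(4*pi*K) = 0.44 * 2805754 / (4 * pi * 8.03) = 12234.2
sqrt(12234.2) = 110.608
H = 110.608 - 74.4 = 36.21

36.21 m


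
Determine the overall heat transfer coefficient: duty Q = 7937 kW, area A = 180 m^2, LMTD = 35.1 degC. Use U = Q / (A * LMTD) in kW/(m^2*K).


From Q = U*A*LMTD, U = Q / (A * LMTD)
U = 7937 / (180 * 35.1) = 7937 / 6318 = 1.256

1.256 kW/(m^2*K)


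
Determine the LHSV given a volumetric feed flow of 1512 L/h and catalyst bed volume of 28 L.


LHSV = volumetric feed rate / catalyst volume
= 1512 L/h / 28 L
= 54.00 h^-1

54.00 h^-1


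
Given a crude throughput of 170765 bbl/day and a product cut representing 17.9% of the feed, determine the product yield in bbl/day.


Crude throughput = 170765 bbl/day
Fraction yield = 17.9%
yield = throughput * fraction / 100
yield = 170765 * 17.9 / 100 = 30566.935

30566.935 bbl/day


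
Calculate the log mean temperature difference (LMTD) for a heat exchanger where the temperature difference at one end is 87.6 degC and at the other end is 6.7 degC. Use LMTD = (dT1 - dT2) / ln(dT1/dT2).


LMTD = (dT1 - dT2) / ln(dT1/dT2)
= (87.6 - 6.7) / ln(87.6 / 6.7) = 80.9 / 2.57067 = 31.47

31.47 degC


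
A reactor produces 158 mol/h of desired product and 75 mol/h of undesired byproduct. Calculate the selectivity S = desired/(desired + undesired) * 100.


Selectivity = desired / (desired + undesired) * 100
Total products = 158 + 75 = 233 mol/h
S = 158 / 233 * 100
= 0.6781 * 100
= 67.81 %

67.81 %


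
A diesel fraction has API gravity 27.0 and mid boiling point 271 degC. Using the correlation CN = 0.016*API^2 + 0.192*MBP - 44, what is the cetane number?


CN = 0.016 * 27.0^2 + 0.192 * 271 - 44
CN = 11.664 + 52.032 - 44 = 19.696

19.696


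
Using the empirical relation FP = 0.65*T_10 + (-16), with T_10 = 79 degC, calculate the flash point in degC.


FP = 0.65 * 79 + (-16) = 35.35

35.35 degC


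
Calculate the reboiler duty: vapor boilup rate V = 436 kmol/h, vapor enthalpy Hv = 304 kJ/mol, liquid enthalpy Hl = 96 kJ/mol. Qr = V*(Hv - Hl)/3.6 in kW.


Qr = 436 * (304 - 96) / 3.6 = 436 * 208 / 3.6 = 25190

25190 kW


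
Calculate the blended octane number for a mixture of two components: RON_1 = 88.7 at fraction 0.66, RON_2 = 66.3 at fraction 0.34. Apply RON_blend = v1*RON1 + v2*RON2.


Linear blending: RON_blend = sum(vi * RONi)
Contribution 1: 0.66 * 88.7 = 58.542
Contribution 2: 0.34 * 66.3 = 22.542
RON_blend = 58.542 + 22.542 = 81.084

81.084


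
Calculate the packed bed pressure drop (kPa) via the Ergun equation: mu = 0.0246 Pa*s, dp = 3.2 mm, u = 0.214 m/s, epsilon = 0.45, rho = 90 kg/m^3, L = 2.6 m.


dp = 3.2 mm = 0.0032 m
Viscous term = 150*0.0246*0.214*(1-0.45)^2 / (0.0032^2*0.45^3) = 255993
Inertial term = 1.75*90*0.214^2*(1-0.45) / (0.0032*0.45^3) = 13604.5
dP/L = 255993 + 13604.5 = 269598 Pa/m
dP = 269598 * 2.6 / 1000 = 701.0 kPa

701.0 kPa
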